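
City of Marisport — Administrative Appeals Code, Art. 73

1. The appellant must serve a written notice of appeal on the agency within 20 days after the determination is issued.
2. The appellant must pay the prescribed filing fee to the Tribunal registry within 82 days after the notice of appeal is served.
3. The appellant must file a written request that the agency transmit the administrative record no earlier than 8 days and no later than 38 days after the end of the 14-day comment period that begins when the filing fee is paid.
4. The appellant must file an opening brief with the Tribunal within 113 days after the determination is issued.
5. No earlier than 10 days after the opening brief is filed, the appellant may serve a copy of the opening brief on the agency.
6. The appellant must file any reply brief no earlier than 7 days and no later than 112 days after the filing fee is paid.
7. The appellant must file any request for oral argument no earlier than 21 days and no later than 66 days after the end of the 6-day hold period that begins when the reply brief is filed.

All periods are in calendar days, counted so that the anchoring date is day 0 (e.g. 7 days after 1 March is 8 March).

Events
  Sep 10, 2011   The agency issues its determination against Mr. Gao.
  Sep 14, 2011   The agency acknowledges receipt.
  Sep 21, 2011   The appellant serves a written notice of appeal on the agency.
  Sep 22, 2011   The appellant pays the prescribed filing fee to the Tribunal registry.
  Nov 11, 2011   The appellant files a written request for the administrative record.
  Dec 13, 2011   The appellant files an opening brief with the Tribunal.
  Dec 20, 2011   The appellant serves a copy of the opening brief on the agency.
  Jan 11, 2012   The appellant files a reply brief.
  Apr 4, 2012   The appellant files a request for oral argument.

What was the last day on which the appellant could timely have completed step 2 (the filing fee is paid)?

Step 2 runs from Sep 21, 2011, when the notice of appeal is served. 82 days after Sep 21, 2011 is Dec 12, 2011.

Dec 12, 2011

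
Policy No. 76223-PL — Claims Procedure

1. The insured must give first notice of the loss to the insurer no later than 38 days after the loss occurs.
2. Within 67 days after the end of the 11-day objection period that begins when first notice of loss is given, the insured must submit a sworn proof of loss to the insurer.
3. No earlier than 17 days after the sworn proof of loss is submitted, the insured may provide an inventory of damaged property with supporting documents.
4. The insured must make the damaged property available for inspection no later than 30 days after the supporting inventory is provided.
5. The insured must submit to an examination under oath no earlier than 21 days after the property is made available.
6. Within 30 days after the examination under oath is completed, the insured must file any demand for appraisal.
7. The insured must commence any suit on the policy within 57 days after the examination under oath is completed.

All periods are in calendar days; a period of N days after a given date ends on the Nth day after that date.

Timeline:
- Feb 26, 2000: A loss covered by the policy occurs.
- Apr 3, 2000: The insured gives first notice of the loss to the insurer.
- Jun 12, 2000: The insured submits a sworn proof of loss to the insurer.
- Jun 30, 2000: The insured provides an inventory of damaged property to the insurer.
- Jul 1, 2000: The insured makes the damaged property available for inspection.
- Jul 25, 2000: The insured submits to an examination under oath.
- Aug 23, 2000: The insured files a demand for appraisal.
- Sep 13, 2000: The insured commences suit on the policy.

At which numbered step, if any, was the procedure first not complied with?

None — every step was satisfied

Step 1: 38 days after Feb 26, 2000 (when the loss occurs) is Apr 4, 2000; completed Apr 3, 2000, before the deadline.
Step 2: 67 days after Apr 14, 2000 (end of the 11-day objection period, which began when first notice of loss is given on Apr 3, 2000) is Jun 20, 2000; completed Jun 12, 2000, before the deadline.
Step 3: the earliest permitted date is 17 days after Jun 12, 2000 (when the sworn proof of loss is submitted), i.e. Jun 29, 2000; done Jun 30, 2000, after the minimum wait.
Step 4: 30 days after Jun 30, 2000 (when the supporting inventory is provided) is Jul 30, 2000; done Jul 1, 2000 — timely.
Step 5: the earliest permitted date is 21 days after Jul 1, 2000 (when the property is made available), i.e. Jul 22, 2000; done Jul 25, 2000, after the minimum wait.
Step 6: 30 days after Jul 25, 2000 (when the examination under oath is completed) is Aug 24, 2000; done Aug 23, 2000 — timely.
Step 7: 57 days after Jul 25, 2000 (when the examination under oath is completed) is Sep 20, 2000; completed Sep 13, 2000, before the deadline.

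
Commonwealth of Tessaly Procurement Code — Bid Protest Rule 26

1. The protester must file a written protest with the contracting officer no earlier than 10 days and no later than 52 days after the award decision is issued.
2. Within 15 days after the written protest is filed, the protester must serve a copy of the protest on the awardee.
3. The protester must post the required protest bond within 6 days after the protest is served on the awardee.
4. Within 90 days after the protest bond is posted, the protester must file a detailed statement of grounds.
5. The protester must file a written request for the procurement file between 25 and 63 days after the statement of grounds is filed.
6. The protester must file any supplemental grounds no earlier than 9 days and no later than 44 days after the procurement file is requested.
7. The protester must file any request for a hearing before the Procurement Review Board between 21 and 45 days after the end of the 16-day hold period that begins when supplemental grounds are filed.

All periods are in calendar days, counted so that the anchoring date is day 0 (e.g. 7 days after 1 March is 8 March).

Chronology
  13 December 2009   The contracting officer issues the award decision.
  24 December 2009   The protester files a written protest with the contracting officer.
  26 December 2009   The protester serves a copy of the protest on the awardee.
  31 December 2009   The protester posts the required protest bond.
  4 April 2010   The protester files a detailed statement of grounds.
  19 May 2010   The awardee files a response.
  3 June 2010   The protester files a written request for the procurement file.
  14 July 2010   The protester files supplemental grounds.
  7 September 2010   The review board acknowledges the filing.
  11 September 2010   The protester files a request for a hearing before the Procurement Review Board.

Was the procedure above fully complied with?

(1) the permitted window runs from 13 December 2009 + 10 = 23 December 2009 to 13 December 2009 + 52 = 3 February 2010; 24 December 2009 falls inside that range.
(2) due by 24 December 2009 + 15 days = 8 January 2010; done 26 December 2009 — timely.
(3) due by 26 December 2009 + 6 days = 1 January 2010; 31 December 2009 is within that limit.
(4) due by 31 December 2009 + 90 days = 31 March 2010; done 4 April 2010 — 4 days late.

No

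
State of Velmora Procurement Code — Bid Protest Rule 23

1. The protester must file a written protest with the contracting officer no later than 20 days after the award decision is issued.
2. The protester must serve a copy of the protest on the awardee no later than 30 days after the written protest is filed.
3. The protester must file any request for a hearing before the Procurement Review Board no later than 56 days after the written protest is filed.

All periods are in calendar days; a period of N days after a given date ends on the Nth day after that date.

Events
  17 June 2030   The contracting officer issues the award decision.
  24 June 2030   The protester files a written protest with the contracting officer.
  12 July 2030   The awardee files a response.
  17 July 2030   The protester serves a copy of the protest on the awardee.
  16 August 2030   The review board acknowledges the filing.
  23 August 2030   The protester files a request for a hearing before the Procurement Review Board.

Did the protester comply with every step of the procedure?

Step 1: 20 days after 17 June 2030 (when the award decision is issued) is 7 July 2030; done 24 June 2030 — timely.
Step 2: 30 days after 24 June 2030 (when the written protest is filed) is 24 July 2030; completed 17 July 2030, before the deadline.
Step 3: 56 days after 24 June 2030 (when the written protest is filed) is 19 August 2030; 23 August 2030 misses that deadline by 4 days.
Later steps need not be reached.

No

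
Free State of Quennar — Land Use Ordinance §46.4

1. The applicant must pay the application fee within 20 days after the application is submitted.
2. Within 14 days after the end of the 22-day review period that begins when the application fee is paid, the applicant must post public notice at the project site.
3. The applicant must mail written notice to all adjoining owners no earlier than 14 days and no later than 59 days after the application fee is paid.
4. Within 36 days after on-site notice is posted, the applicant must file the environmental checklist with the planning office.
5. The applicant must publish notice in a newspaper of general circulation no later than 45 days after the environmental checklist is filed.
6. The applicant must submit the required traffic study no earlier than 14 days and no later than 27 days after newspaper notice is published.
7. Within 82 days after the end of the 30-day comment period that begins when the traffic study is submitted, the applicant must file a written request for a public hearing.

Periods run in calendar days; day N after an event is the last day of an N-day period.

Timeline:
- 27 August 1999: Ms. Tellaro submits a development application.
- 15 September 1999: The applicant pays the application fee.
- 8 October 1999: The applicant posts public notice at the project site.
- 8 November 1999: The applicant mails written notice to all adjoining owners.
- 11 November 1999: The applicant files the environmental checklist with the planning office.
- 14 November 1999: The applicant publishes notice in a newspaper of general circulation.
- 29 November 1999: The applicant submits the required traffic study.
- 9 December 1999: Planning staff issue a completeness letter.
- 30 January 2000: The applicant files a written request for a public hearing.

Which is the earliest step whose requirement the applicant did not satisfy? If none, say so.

None — every step was satisfied

Step 1: 20 days after 27 August 1999 (when the application is submitted) is 16 September 1999; 15 September 1999 is within that limit.
Step 2: 14 days after 7 October 1999 (end of the 22-day review period, which began when the application fee is paid on 15 September 1999) is 21 October 1999; completed 8 October 1999, before the deadline.
Step 3: the window is 14–59 days after 15 September 1999 (when the application fee is paid), so 29 September 1999 through 13 November 1999; 8 November 1999 falls inside that range.
Step 4: 36 days after 8 October 1999 (when on-site notice is posted) is 13 November 1999; completed 11 November 1999, before the deadline.
Step 5: 45 days after 11 November 1999 (when the environmental checklist is filed) is 26 December 1999; 14 November 1999 is within that limit.
Step 6: the window is 14–27 days after 14 November 1999 (when newspaper notice is published), so 28 November 1999 through 11 December 1999; 29 November 1999 falls inside that range.
Step 7: 82 days after 29 December 1999 (end of the 30-day comment period, which began when the traffic study is submitted on 29 November 1999) is 20 March 2000; completed 30 January 2000, before the deadline.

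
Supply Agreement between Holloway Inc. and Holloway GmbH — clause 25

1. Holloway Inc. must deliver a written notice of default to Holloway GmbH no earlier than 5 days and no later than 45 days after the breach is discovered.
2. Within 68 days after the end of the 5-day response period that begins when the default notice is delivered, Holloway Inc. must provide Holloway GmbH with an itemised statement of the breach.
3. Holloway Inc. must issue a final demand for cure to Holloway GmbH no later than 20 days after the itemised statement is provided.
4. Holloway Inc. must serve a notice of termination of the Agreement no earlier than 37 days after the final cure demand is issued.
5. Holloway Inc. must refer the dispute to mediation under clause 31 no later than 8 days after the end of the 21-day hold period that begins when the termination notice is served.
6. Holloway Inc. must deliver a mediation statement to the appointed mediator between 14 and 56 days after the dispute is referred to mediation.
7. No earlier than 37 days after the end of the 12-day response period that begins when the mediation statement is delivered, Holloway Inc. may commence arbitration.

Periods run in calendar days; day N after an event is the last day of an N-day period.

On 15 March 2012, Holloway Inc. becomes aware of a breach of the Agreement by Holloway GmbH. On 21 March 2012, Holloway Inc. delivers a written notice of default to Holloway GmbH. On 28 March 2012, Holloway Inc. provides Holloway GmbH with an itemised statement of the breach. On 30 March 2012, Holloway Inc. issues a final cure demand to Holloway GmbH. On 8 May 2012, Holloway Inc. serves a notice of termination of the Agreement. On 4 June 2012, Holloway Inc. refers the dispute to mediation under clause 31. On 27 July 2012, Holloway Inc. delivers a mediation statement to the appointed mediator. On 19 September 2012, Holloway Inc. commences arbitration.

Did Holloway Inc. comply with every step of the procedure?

Yes

Step 1 — 5 and 45 days from 15 March 2012 (when the breach is discovered) are 20 March 2012 and 29 April 2012 respectively; done 21 March 2012, which is between those dates.
Step 2 — counting 68 days from 26 March 2012 (end of the 5-day response period, which began when the default notice is delivered on 21 March 2012) gives a deadline of 2 June 2012; completed 28 March 2012, before the deadline.
Step 3 — counting 20 days from 28 March 2012 (when the itemised statement is provided) gives a deadline of 17 April 2012; done 30 March 2012 — timely.
Step 4 — must wait 37 days from 30 March 2012 (when the final cure demand is issued), so not before 6 May 2012; 8 May 2012 is on or after that date.
Step 5 — counting 8 days from 29 May 2012 (end of the 21-day hold period, which began when the termination notice is served on 8 May 2012) gives a deadline of 6 June 2012; completed 4 June 2012, before the deadline.
Step 6 — 14 and 56 days from 4 June 2012 (when the dispute is referred to mediation) are 18 June 2012 and 30 July 2012 respectively; 27 July 2012 falls inside that range.
Step 7 — must wait 37 days from 8 August 2012 (end of the 12-day response period, which began when the mediation statement is delivered on 27 July 2012), so not before 14 September 2012; done 19 September 2012, after the minimum wait.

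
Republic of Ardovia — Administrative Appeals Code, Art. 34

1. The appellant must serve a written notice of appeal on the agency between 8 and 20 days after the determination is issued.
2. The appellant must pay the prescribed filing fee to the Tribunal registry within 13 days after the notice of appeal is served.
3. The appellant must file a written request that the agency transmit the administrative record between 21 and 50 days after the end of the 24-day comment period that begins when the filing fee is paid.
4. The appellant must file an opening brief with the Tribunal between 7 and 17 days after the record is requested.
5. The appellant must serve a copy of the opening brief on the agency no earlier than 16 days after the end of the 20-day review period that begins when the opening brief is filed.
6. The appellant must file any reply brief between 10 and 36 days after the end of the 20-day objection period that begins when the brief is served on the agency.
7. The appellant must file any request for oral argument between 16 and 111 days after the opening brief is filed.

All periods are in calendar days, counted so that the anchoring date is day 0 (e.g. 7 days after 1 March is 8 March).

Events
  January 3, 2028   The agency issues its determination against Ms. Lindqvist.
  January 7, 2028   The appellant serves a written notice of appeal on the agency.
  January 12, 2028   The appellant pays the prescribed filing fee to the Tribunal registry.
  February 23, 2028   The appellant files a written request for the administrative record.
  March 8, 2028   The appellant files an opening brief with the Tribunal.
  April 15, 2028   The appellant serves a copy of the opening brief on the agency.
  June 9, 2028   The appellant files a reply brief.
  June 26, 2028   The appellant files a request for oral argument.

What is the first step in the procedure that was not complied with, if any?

Step 1 — 8 and 20 days from January 3, 2028 (when the determination is issued) are January 11, 2028 and January 23, 2028 respectively; done January 7, 2028 — 4 days before the window opened.
No need to go further; step 1 was not satisfied.

Step 1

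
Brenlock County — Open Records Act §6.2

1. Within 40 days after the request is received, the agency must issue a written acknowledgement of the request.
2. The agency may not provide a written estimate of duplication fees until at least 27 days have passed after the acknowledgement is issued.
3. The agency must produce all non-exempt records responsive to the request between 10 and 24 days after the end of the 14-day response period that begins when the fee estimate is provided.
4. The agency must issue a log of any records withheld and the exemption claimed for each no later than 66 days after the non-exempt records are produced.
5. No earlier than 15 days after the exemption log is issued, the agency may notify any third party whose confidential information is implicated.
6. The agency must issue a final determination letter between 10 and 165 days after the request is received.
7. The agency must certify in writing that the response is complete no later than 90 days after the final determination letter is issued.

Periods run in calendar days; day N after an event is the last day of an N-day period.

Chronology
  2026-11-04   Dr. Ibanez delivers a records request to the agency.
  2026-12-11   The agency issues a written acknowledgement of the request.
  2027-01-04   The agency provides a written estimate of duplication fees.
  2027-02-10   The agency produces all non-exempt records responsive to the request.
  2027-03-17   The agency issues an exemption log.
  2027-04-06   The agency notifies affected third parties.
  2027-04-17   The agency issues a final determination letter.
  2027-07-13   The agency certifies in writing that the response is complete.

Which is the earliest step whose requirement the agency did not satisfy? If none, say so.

Step 2

Step 1 — counting 40 days from 2026-11-04 (when the request is received) gives a deadline of 2026-12-14; done 2026-12-11 — timely.
Step 2 — must wait 27 days from 2026-12-11 (when the acknowledgement is issued), so not before 2027-01-07; acted on 2027-01-04, 3 days prematurely.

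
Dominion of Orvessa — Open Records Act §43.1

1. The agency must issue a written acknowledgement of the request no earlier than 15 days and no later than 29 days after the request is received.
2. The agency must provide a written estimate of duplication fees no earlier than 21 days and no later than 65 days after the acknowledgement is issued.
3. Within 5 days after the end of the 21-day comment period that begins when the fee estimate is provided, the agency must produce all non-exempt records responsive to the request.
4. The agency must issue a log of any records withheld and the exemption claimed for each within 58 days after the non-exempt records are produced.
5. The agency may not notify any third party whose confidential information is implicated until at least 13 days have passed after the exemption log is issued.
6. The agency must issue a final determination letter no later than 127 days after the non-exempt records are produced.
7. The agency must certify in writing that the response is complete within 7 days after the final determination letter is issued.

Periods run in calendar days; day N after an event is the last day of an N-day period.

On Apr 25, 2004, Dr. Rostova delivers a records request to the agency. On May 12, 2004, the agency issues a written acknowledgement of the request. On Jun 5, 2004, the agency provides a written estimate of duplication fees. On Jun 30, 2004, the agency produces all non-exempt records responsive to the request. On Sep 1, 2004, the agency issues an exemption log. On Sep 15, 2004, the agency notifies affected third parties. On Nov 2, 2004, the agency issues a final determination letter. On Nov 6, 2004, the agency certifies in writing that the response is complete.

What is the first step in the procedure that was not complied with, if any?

Step 1: the window is 15–29 days after Apr 25, 2004 (when the request is received), so May 10, 2004 through May 24, 2004; May 12, 2004 falls inside that range.
Step 2: the window is 21–65 days after May 12, 2004 (when the acknowledgement is issued), so Jun 2, 2004 through Jul 16, 2004; done Jun 5, 2004, which is between those dates.
Step 3: 5 days after Jun 26, 2004 (end of the 21-day comment period, which began when the fee estimate is provided on Jun 5, 2004) is Jul 1, 2004; completed Jun 30, 2004, before the deadline.
Step 4: 58 days after Jun 30, 2004 (when the non-exempt records are produced) is Aug 27, 2004; not done until Sep 1, 2004, 5 days after the deadline.

Step 4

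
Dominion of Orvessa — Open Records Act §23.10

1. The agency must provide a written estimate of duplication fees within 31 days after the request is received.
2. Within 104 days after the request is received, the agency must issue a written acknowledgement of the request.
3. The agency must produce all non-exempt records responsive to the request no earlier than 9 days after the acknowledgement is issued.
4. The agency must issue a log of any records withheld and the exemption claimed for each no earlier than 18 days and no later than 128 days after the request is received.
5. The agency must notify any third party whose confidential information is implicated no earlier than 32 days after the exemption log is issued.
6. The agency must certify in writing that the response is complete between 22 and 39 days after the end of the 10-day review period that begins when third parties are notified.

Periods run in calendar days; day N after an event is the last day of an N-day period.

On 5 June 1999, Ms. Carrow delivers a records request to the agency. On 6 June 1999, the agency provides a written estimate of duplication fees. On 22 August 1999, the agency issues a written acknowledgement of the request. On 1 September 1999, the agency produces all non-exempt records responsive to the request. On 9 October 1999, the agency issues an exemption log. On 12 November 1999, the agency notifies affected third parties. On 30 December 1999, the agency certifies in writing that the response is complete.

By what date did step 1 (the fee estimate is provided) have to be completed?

6 July 1999

Step 1 runs from 5 June 1999, when the request is received. 31 days after 5 June 1999 is 6 July 1999.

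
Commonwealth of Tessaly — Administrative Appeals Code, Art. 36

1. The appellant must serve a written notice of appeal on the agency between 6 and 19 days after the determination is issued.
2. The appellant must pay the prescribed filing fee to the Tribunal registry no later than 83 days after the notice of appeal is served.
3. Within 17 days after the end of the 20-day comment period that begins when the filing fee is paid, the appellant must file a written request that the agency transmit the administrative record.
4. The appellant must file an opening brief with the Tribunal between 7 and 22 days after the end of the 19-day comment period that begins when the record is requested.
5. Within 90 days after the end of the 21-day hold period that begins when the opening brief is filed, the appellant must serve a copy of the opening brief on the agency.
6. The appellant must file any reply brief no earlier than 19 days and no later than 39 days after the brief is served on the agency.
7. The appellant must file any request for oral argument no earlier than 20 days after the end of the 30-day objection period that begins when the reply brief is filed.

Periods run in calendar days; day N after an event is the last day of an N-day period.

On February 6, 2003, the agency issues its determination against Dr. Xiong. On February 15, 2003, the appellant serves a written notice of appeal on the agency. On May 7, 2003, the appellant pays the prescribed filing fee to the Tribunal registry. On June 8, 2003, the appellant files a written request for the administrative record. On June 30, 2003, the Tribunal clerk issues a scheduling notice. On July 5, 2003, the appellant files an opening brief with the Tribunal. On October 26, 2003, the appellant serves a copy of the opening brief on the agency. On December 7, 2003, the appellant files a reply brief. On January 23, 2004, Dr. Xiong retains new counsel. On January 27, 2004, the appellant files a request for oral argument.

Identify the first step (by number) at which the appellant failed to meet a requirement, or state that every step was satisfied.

Step 5

Step 1 — 6 and 19 days from February 6, 2003 (when the determination is issued) are February 12, 2003 and February 25, 2003 respectively; February 15, 2003 falls inside that range.
Step 2 — counting 83 days from February 15, 2003 (when the notice of appeal is served) gives a deadline of May 9, 2003; done May 7, 2003 — timely.
Step 3 — counting 17 days from May 27, 2003 (end of the 20-day comment period, which began when the filing fee is paid on May 7, 2003) gives a deadline of June 13, 2003; done June 8, 2003 — timely.
Step 4 — 7 and 22 days from June 27, 2003 (end of the 19-day comment period, which began when the record is requested on June 8, 2003) are July 4, 2003 and July 19, 2003 respectively; done July 5, 2003, which is between those dates.
Step 5 — counting 90 days from July 26, 2003 (end of the 21-day hold period, which began when the opening brief is filed on July 5, 2003) gives a deadline of October 24, 2003; done October 26, 2003 — 2 days late.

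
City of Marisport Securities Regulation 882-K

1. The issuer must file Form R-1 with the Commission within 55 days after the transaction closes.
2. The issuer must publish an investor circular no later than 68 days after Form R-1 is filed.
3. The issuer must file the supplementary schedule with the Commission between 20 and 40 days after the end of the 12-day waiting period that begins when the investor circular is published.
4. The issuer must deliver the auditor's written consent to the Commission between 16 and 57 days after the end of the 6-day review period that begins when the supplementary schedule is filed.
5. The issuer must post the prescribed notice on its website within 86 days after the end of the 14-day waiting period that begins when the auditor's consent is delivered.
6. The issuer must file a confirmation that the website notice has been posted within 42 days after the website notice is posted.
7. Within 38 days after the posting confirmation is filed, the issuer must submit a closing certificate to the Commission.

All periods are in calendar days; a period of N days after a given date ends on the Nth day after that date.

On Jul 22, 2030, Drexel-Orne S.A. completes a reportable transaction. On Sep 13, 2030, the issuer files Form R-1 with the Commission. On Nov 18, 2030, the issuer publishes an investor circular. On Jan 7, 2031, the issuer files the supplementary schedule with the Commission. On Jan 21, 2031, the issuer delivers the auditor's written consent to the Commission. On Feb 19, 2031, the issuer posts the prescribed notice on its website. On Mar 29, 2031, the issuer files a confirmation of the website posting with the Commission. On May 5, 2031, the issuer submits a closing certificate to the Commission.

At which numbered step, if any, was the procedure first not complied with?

Step 1: 55 days after Jul 22, 2030 (when the transaction closes) is Sep 15, 2030; completed Sep 13, 2030, before the deadline.
Step 2: 68 days after Sep 13, 2030 (when Form R-1 is filed) is Nov 20, 2030; done Nov 18, 2030 — timely.
Step 3: the window is 20–40 days after Nov 30, 2030 (end of the 12-day waiting period, which began when the investor circular is published on Nov 18, 2030), so Dec 20, 2030 through Jan 9, 2031; done Jan 7, 2031 — within the window.
Step 4: the window is 16–57 days after Jan 13, 2031 (end of the 6-day review period, which began when the supplementary schedule is filed on Jan 7, 2031), so Jan 29, 2031 through Mar 11, 2031; Jan 21, 2031 is 8 days too early.

Step 4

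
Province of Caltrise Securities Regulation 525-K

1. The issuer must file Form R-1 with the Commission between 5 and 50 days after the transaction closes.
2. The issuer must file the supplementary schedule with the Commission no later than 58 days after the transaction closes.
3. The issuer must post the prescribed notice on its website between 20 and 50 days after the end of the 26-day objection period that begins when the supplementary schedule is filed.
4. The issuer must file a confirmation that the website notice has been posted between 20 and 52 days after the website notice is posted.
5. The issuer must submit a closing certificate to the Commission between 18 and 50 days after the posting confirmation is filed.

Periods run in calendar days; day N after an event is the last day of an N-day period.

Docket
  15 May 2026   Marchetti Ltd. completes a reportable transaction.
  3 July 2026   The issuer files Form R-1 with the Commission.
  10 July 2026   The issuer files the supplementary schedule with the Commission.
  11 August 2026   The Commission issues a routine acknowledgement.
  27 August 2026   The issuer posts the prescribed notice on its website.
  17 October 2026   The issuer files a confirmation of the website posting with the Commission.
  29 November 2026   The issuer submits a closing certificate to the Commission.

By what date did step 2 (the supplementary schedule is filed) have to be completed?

12 July 2026

Step 2 runs from 15 May 2026, when the transaction closes. 58 days after 15 May 2026 is 12 July 2026.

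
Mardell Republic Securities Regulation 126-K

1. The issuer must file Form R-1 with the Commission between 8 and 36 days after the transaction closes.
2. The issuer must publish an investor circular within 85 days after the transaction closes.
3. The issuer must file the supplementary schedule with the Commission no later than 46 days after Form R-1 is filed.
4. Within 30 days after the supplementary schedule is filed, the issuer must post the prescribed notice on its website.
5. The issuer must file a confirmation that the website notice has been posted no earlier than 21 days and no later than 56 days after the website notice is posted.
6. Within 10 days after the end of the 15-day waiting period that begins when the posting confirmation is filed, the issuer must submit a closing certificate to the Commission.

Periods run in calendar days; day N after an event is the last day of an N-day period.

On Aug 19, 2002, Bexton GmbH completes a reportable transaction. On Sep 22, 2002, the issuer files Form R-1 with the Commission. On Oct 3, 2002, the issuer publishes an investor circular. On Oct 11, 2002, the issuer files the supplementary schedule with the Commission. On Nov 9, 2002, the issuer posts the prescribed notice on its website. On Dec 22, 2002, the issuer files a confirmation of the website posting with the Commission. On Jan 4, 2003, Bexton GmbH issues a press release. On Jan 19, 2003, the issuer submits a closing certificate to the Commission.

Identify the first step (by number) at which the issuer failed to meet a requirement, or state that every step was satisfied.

(1) the permitted window runs from Aug 19, 2002 + 8 = Aug 27, 2002 to Aug 19, 2002 + 36 = Sep 24, 2002; Sep 22, 2002 falls inside that range.
(2) due by Aug 19, 2002 + 85 days = Nov 12, 2002; Oct 3, 2002 is within that limit.
(3) due by Sep 22, 2002 + 46 days = Nov 7, 2002; completed Oct 11, 2002, before the deadline.
(4) due by Oct 11, 2002 + 30 days = Nov 10, 2002; Nov 9, 2002 is within that limit.
(5) the permitted window runs from Nov 9, 2002 + 21 = Nov 30, 2002 to Nov 9, 2002 + 56 = Jan 4, 2003; done Dec 22, 2002 — within the window.
(6) due by Jan 6, 2003 + 10 days = Jan 16, 2003; done Jan 19, 2003 — 3 days late.

Step 6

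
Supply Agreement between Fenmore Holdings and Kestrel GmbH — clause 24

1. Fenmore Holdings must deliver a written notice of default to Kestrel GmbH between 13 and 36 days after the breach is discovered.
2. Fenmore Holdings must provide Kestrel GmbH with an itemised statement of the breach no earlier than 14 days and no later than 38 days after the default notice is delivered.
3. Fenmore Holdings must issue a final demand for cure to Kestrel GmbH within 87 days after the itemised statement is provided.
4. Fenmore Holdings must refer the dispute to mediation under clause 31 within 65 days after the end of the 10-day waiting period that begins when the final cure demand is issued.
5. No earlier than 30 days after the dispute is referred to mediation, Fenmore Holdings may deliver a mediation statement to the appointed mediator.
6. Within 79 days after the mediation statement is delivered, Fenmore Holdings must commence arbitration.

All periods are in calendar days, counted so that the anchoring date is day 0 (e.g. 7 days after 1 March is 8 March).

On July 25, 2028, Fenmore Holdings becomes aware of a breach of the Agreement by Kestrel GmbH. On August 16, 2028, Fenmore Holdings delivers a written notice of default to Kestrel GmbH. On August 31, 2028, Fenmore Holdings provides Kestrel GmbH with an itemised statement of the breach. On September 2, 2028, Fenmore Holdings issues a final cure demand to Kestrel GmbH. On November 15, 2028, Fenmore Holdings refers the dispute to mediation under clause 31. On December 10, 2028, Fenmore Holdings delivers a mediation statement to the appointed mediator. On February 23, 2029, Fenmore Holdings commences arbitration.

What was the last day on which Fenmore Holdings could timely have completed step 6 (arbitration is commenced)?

February 27, 2029

Step 6 runs from December 10, 2028, when the mediation statement is delivered. 79 days after December 10, 2028 is February 27, 2029.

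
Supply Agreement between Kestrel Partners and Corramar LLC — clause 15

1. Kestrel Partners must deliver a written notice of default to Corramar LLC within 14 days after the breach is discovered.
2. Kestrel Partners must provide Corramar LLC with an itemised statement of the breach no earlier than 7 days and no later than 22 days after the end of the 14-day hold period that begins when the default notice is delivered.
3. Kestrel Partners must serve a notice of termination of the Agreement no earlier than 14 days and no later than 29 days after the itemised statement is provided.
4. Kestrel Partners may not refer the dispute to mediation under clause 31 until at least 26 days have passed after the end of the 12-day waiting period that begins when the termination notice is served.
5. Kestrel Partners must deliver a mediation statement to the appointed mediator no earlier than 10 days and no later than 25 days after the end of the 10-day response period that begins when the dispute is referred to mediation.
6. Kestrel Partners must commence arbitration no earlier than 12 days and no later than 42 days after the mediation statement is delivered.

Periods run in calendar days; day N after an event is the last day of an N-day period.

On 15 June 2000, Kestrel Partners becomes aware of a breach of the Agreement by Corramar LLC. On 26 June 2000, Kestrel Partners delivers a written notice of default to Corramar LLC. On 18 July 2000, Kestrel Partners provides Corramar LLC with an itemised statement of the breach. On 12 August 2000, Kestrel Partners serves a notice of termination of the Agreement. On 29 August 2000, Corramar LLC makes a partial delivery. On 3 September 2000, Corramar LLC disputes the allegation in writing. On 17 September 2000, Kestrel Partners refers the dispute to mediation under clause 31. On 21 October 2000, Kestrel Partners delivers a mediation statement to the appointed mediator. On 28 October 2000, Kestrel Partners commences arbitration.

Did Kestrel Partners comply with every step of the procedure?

No

Step 1 — counting 14 days from 15 June 2000 (when the breach is discovered) gives a deadline of 29 June 2000; completed 26 June 2000, before the deadline.
Step 2 — 7 and 22 days from 10 July 2000 (end of the 14-day hold period, which began when the default notice is delivered on 26 June 2000) are 17 July 2000 and 1 August 2000 respectively; done 18 July 2000 — within the window.
Step 3 — 14 and 29 days from 18 July 2000 (when the itemised statement is provided) are 1 August 2000 and 16 August 2000 respectively; done 12 August 2000 — within the window.
Step 4 — must wait 26 days from 24 August 2000 (end of the 12-day waiting period, which began when the termination notice is served on 12 August 2000), so not before 19 September 2000; 17 September 2000 is 2 days before the earliest permitted date.
The analysis stops there.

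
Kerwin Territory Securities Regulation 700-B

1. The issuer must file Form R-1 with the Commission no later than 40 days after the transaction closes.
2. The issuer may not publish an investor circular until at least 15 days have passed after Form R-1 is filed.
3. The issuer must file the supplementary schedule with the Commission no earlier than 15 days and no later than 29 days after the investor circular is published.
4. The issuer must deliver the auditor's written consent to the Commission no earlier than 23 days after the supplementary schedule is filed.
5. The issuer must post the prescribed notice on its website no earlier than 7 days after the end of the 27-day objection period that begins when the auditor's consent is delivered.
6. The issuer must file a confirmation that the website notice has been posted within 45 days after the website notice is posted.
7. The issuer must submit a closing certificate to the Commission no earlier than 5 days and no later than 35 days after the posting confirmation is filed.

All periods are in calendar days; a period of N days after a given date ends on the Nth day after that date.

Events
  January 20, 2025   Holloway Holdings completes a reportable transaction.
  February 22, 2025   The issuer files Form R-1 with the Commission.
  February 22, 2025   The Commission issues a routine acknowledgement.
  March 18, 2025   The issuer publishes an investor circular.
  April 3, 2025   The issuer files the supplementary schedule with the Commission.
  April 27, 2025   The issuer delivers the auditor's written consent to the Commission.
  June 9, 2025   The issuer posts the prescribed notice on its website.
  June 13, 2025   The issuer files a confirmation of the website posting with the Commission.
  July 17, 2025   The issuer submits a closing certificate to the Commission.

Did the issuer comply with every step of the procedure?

(1) due by January 20, 2025 + 40 days = March 1, 2025; completed February 22, 2025, before the deadline.
(2) permitted from February 22, 2025 + 15 days = March 9, 2025 onward; done March 18, 2025 — permitted.
(3) the permitted window runs from March 18, 2025 + 15 = April 2, 2025 to March 18, 2025 + 29 = April 16, 2025; April 3, 2025 falls inside that range.
(4) permitted from April 3, 2025 + 23 days = April 26, 2025 onward; done April 27, 2025, after the minimum wait.
(5) permitted from May 24, 2025 + 7 days = May 31, 2025 onward; done June 9, 2025, after the minimum wait.
(6) due by June 9, 2025 + 45 days = July 24, 2025; completed June 13, 2025, before the deadline.
(7) the permitted window runs from June 13, 2025 + 5 = June 18, 2025 to June 13, 2025 + 35 = July 18, 2025; July 17, 2025 falls inside that range.

Yes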